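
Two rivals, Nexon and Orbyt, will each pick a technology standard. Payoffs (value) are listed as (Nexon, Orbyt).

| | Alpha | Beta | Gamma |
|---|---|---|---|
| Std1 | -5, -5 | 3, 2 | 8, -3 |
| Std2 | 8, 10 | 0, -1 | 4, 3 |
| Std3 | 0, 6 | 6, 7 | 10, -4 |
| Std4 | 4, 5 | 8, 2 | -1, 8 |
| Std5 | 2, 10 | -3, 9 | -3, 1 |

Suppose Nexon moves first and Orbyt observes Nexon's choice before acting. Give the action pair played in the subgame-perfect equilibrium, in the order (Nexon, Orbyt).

(Std2, Alpha)

Work backward from Orbyt's decision.
- Std1: Orbyt compares -5, 2, -3 and picks Beta; Nexon would get 3.
- Std2: Orbyt compares 10, -1, 3 and picks Alpha; Nexon would get 8.
- Std3: Orbyt compares 6, 7, -4 and picks Beta; Nexon would get 6.
- Std4: Orbyt compares 5, 2, 8 and picks Gamma; Nexon would get -1.
- Std5: Orbyt compares 10, 9, 1 and picks Alpha; Nexon would get 2.
Nexon's induced payoffs are 3, 8, 6, -1, 2, so Nexon commits to Std2. Subgame-perfect outcome: (Std2, Alpha) with payoffs (8, 10).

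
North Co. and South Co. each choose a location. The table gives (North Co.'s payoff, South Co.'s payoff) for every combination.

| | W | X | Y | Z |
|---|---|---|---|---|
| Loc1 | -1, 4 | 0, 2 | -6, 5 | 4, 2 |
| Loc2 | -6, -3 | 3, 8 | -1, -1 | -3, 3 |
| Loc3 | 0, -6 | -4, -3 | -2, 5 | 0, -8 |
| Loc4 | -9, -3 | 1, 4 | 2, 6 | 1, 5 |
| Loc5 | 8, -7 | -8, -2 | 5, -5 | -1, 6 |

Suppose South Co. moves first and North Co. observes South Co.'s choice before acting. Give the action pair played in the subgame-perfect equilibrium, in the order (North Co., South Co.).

(Loc2, X)

North Co. best-responds to each possible South Co. move:
- W: BR = Loc5, leader payoff -7.
- X: BR = Loc2, leader payoff 8.
- Y: BR = Loc5, leader payoff -5.
- Z: BR = Loc1, leader payoff 2.
Among -7, 8, -5, 2, the best is 8 at X. Subgame-perfect outcome: (Loc2, X) with payoffs (3, 8).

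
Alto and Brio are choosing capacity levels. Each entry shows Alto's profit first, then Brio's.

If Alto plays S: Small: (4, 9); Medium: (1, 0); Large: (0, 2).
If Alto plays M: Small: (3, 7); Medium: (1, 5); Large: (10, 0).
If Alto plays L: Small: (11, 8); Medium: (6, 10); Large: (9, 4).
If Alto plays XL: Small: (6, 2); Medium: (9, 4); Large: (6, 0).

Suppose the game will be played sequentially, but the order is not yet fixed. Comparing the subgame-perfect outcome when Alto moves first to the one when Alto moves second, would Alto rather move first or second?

second

If Alto leads: Brio's best replies are S→Small, M→Small, L→Medium, XL→Medium; Alto's induced payoffs 4, 3, 6, 9; outcome (XL, Medium), payoffs (9, 4).
If Brio leads: Alto's best replies are Small→L, Medium→XL, Large→M; Brio's induced payoffs 8, 4, 0; outcome (L, Small), payoffs (11, 8).
Alto gets 9 moving first and 11 moving second, so Alto prefers to move second.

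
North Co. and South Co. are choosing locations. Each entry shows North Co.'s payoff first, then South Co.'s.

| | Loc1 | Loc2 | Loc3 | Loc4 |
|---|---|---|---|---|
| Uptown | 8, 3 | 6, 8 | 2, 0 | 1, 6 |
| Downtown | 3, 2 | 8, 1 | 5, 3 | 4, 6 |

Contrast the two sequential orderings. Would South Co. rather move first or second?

second

If North Co. leads: South Co.'s best replies are Uptown→Loc2, Downtown→Loc4; North Co.'s induced payoffs 6, 4; outcome (Uptown, Loc2), payoffs (6, 8).
If South Co. leads: North Co.'s best replies are Loc1→Uptown, Loc2→Downtown, Loc3→Downtown, Loc4→Downtown; South Co.'s induced payoffs 3, 1, 3, 6; outcome (Downtown, Loc4), payoffs (4, 6).
South Co. gets 6 moving first and 8 moving second, so South Co. prefers to move second.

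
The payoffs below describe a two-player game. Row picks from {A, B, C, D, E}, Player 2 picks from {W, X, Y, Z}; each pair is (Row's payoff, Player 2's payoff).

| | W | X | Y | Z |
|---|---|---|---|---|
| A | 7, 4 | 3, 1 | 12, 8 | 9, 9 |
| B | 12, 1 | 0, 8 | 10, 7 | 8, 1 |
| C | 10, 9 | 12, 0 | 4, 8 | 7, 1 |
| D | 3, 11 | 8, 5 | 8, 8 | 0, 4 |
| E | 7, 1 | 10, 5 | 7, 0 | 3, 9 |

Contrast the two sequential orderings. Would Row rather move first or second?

If Row leads: Player 2's best replies are A→Z, B→X, C→W, D→W, E→Z; Row's induced payoffs 9, 0, 10, 3, 3; outcome (C, W), payoffs (10, 9).
If Player 2 leads: Row's best replies are W→B, X→C, Y→A, Z→A; Player 2's induced payoffs 1, 0, 8, 9; outcome (A, Z), payoffs (9, 9).
Row gets 10 moving first and 9 moving second, so Row prefers to move first.

first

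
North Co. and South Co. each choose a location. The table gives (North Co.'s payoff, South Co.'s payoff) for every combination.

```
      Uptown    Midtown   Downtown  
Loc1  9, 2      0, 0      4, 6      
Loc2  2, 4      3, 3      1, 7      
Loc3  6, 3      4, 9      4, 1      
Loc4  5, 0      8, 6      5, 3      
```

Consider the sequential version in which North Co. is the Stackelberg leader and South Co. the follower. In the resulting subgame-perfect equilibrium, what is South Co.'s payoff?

6

Solve by backward induction (North Co. leads).
- Loc1: South Co. compares 2, 0, 6 and picks Downtown; North Co. would get 4.
- Loc2: South Co. compares 4, 3, 7 and picks Downtown; North Co. would get 1.
- Loc3: South Co. compares 3, 9, 1 and picks Midtown; North Co. would get 4.
- Loc4: South Co. compares 0, 6, 3 and picks Midtown; North Co. would get 8.
Maximizing over 4, 1, 4, 8, North Co. chooses Loc4. Subgame-perfect outcome: (Loc4, Midtown) with payoffs (8, 6).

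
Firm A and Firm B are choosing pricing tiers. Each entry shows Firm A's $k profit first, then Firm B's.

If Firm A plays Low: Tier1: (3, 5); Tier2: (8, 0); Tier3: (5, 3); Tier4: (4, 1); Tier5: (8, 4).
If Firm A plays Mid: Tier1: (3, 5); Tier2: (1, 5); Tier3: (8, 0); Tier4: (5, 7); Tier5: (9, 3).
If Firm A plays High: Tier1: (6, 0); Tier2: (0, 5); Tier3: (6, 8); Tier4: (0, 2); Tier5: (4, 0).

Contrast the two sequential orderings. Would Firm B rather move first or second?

second

If Firm A leads: Firm B's best replies are Low→Tier1, Mid→Tier4, High→Tier3; Firm A's induced payoffs 3, 5, 6; outcome (High, Tier3), payoffs (6, 8).
If Firm B leads: Firm A's best replies are Tier1→High, Tier2→Low, Tier3→Mid, Tier4→Mid, Tier5→Mid; Firm B's induced payoffs 0, 0, 0, 7, 3; outcome (Mid, Tier4), payoffs (5, 7).
Firm B gets 7 moving first and 8 moving second, so Firm B prefers to move second.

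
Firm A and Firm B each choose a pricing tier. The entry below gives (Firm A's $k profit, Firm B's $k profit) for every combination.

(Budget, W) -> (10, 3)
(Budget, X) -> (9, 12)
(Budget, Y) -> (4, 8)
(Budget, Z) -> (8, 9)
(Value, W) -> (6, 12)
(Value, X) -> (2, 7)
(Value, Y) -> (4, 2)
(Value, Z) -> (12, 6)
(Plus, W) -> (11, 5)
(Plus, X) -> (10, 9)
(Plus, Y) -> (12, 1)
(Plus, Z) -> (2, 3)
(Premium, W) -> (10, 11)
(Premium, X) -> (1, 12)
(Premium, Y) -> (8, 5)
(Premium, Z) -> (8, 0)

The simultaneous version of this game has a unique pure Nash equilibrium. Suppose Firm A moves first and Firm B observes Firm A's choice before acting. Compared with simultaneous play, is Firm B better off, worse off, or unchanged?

unchanged

Firm B best-responds to each possible Firm A move:
- Budget → Firm B plays X (best of 3, 12, 8, 9); Firm A gets 9.
- Value → Firm B plays W (best of 12, 7, 2, 6); Firm A gets 6.
- Plus → Firm B plays X (best of 5, 9, 1, 3); Firm A gets 10.
- Premium → Firm B plays X (best of 11, 12, 5, 0); Firm A gets 1.
Among 9, 6, 10, 1, the best is 10 at Plus. Subgame-perfect outcome: (Plus, X) with payoffs (10, 9).
For the simultaneous game, intersect best replies.
Firm A's best replies: W→Plus; X→Plus; Y→Plus; Z→Value.
Firm B's best replies: Budget→X; Value→W; Plus→X; Premium→X.
The unique mutual best reply is (Plus, X), giving (10, 9).
Firm B earns 9 sequentially versus 9 at the Nash outcome: unchanged.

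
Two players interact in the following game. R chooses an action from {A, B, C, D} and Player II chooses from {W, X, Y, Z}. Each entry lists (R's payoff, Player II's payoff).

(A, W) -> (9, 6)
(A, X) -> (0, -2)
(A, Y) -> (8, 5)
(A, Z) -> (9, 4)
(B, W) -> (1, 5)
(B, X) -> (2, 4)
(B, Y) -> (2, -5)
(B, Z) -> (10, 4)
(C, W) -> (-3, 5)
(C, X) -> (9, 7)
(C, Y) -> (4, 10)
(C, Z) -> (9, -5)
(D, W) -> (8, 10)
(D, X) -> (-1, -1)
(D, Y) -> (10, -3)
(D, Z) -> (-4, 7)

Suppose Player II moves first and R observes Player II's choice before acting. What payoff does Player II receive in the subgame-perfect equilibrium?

Backward induction with Player II moving first.
- W: BR = A, leader payoff 6.
- X: BR = C, leader payoff 7.
- Y: BR = D, leader payoff -3.
- Z: BR = B, leader payoff 4.
Maximizing over 6, 7, -3, 4, Player II chooses X. Subgame-perfect outcome: (C, X) with payoffs (9, 7).

7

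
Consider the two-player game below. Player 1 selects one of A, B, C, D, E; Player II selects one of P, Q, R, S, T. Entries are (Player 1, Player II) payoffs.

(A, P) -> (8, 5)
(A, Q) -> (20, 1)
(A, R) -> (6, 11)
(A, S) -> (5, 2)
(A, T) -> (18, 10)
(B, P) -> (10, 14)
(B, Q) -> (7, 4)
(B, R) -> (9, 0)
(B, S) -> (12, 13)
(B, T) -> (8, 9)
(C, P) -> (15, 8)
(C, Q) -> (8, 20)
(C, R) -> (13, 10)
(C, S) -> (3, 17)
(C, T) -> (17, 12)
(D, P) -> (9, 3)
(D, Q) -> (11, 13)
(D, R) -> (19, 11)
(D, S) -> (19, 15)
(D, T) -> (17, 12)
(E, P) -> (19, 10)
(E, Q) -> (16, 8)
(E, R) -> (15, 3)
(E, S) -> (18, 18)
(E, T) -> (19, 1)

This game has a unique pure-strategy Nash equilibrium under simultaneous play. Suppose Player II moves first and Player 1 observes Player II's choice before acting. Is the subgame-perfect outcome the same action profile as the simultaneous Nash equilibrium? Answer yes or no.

yes

Solve by backward induction (Player II leads).
- P: Player 1 compares 8, 10, 15, 9, 19 and picks E; Player II would get 10.
- Q: Player 1 compares 20, 7, 8, 11, 16 and picks A; Player II would get 1.
- R: Player 1 compares 6, 9, 13, 19, 15 and picks D; Player II would get 11.
- S: Player 1 compares 5, 12, 3, 19, 18 and picks D; Player II would get 15.
- T: Player 1 compares 18, 8, 17, 17, 19 and picks E; Player II would get 1.
Player II's induced payoffs are 10, 1, 11, 15, 1, so Player II commits to S. Subgame-perfect outcome: (D, S) with payoffs (19, 15).
Under simultaneous play:
Player 1's best replies: P→E; Q→A; R→D; S→D; T→E.
Player II's best replies: A→R; B→P; C→Q; D→S; E→S.
Only (D, S) has each player best-responding; Nash payoffs (19, 15).
Sequential outcome (D, S) coincides with the Nash profile (D, S).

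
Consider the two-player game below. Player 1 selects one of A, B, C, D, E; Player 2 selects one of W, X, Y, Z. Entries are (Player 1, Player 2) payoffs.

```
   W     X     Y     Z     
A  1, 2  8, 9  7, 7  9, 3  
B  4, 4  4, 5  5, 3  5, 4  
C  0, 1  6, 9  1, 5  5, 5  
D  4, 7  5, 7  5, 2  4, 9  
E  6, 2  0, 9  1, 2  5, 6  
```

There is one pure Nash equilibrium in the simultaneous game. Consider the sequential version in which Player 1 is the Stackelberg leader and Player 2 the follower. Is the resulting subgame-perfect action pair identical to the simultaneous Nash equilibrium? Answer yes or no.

Player 2 best-responds to each possible Player 1 move:
- A: BR = X, leader payoff 8.
- B: BR = X, leader payoff 4.
- C: BR = X, leader payoff 6.
- D: BR = Z, leader payoff 4.
- E: BR = X, leader payoff 0.
Maximizing over 8, 4, 6, 4, 0, Player 1 chooses A. Subgame-perfect outcome: (A, X) with payoffs (8, 9).
For the simultaneous game, intersect best replies.
Player 1's best replies: W→E; X→A; Y→A; Z→A.
Player 2's best replies: A→X; B→X; C→X; D→Z; E→X.
Only (A, X) has each player best-responding; Nash payoffs (8, 9).
Sequential outcome (A, X) coincides with the Nash profile (A, X).

yes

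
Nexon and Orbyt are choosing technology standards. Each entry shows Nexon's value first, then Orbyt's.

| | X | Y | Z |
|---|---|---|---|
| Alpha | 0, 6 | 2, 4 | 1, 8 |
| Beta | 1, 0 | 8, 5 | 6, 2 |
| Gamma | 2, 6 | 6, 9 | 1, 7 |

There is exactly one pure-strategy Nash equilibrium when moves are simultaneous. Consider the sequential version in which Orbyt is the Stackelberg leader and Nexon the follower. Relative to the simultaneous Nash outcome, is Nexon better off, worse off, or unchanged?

Backward induction with Orbyt moving first.
- X → Nexon plays Gamma (best of 0, 1, 2); Orbyt gets 6.
- Y → Nexon plays Beta (best of 2, 8, 6); Orbyt gets 5.
- Z → Nexon plays Beta (best of 1, 6, 1); Orbyt gets 2.
Orbyt's induced payoffs are 6, 5, 2, so Orbyt commits to X. Subgame-perfect outcome: (Gamma, X) with payoffs (2, 6).
Now find the simultaneous Nash equilibrium.
Nexon's best replies: X→Gamma; Y→Beta; Z→Beta.
Orbyt's best replies: Alpha→Z; Beta→Y; Gamma→Y.
The unique mutual best reply is (Beta, Y), giving (8, 5).
Nexon earns 2 sequentially versus 8 at the Nash outcome: worse off.

worse off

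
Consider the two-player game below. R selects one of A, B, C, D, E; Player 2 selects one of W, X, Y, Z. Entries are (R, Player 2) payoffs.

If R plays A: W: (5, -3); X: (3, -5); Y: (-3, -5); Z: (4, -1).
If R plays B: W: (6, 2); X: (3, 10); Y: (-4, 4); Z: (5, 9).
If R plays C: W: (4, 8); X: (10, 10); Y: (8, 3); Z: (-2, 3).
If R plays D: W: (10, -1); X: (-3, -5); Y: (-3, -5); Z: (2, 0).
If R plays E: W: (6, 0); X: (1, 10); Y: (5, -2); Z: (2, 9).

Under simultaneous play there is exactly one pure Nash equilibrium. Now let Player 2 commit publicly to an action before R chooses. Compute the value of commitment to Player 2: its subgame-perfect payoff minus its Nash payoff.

R best-responds to each possible Player 2 move:
- W → R plays D (best of 5, 6, 4, 10, 6); Player 2 gets -1.
- X → R plays C (best of 3, 3, 10, -3, 1); Player 2 gets 10.
- Y → R plays C (best of -3, -4, 8, -3, 5); Player 2 gets 3.
- Z → R plays B (best of 4, 5, -2, 2, 2); Player 2 gets 9.
Among -1, 10, 3, 9, the best is 10 at X. Subgame-perfect outcome: (C, X) with payoffs (10, 10).
Under simultaneous play:
R's best replies: W→D; X→C; Y→C; Z→B.
Player 2's best replies: A→Z; B→X; C→X; D→Z; E→X.
Only (C, X) has each player best-responding; Nash payoffs (10, 10).
Player 2's commitment gain: 10 − 10 = 0.

0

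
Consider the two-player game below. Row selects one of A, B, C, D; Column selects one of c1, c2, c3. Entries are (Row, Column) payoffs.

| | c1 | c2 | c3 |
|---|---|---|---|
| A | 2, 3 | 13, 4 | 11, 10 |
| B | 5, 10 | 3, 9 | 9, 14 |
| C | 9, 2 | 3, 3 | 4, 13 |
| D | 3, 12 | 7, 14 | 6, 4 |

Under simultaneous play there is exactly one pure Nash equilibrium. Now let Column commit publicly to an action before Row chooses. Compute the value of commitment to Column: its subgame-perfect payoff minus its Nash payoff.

Work backward from Row's decision.
- c1 → Row plays C (best of 2, 5, 9, 3); Column gets 2.
- c2 → Row plays A (best of 13, 3, 3, 7); Column gets 4.
- c3 → Row plays A (best of 11, 9, 4, 6); Column gets 10.
Maximizing over 2, 4, 10, Column chooses c3. Subgame-perfect outcome: (A, c3) with payoffs (11, 10).
For the simultaneous game, intersect best replies.
Row's best replies: c1→C; c2→A; c3→A.
Column's best replies: A→c3; B→c3; C→c3; D→c2.
Only (A, c3) has each player best-responding; Nash payoffs (11, 10).
Column's commitment gain: 10 − 10 = 0.

0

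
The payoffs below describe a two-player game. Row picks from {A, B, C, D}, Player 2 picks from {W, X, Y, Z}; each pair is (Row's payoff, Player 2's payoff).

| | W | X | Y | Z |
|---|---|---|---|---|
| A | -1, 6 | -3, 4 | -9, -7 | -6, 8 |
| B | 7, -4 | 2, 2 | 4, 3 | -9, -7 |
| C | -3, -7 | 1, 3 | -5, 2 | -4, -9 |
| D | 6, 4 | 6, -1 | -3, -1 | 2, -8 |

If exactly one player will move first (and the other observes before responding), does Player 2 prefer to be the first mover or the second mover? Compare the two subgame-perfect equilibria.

If Row leads: Player 2's best replies are A→Z, B→Y, C→X, D→W; Row's induced payoffs -6, 4, 1, 6; outcome (D, W), payoffs (6, 4).
If Player 2 leads: Row's best replies are W→B, X→D, Y→B, Z→D; Player 2's induced payoffs -4, -1, 3, -8; outcome (B, Y), payoffs (4, 3).
Player 2 gets 3 moving first and 4 moving second, so Player 2 prefers to move second.

second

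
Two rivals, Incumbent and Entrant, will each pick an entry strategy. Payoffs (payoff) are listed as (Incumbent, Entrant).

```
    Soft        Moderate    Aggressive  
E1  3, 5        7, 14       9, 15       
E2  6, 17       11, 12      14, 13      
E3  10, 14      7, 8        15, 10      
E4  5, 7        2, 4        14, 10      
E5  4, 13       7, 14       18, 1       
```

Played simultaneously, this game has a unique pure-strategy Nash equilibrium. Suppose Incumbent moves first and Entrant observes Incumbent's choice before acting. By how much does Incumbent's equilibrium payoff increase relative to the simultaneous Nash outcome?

4

Work backward from Entrant's decision.
- E1: BR = Aggressive, leader payoff 9.
- E2: BR = Soft, leader payoff 6.
- E3: BR = Soft, leader payoff 10.
- E4: BR = Aggressive, leader payoff 14.
- E5: BR = Moderate, leader payoff 7.
Maximizing over 9, 6, 10, 14, 7, Incumbent chooses E4. Subgame-perfect outcome: (E4, Aggressive) with payoffs (14, 10).
Under simultaneous play:
Incumbent's best replies: Soft→E3; Moderate→E2; Aggressive→E5.
Entrant's best replies: E1→Aggressive; E2→Soft; E3→Soft; E4→Aggressive; E5→Moderate.
The unique mutual best reply is (E3, Soft), giving (10, 14).
Incumbent's commitment gain: 14 − 10 = 4.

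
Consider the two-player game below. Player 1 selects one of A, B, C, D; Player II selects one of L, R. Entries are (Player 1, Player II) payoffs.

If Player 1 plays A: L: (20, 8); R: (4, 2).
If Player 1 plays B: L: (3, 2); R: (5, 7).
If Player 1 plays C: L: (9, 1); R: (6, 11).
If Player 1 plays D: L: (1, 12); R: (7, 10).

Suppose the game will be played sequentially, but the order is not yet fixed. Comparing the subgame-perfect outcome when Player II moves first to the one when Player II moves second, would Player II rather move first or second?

first

If Player 1 leads: Player II's best replies are A→L, B→R, C→R, D→L; Player 1's induced payoffs 20, 5, 6, 1; outcome (A, L), payoffs (20, 8).
If Player II leads: Player 1's best replies are L→A, R→D; Player II's induced payoffs 8, 10; outcome (D, R), payoffs (7, 10).
Player II gets 10 moving first and 8 moving second, so Player II prefers to move first.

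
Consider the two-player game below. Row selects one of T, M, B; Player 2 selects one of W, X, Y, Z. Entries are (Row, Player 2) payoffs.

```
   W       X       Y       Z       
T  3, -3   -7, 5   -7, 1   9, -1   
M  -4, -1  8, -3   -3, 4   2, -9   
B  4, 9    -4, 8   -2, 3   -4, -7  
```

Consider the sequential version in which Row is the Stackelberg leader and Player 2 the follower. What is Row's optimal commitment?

B

Work backward from Player 2's decision.
- T → Player 2 plays X (best of -3, 5, 1, -1); Row gets -7.
- M → Player 2 plays Y (best of -1, -3, 4, -9); Row gets -3.
- B → Player 2 plays W (best of 9, 8, 3, -7); Row gets 4.
Maximizing over -7, -3, 4, Row chooses B. Subgame-perfect outcome: (B, W) with payoffs (4, 9).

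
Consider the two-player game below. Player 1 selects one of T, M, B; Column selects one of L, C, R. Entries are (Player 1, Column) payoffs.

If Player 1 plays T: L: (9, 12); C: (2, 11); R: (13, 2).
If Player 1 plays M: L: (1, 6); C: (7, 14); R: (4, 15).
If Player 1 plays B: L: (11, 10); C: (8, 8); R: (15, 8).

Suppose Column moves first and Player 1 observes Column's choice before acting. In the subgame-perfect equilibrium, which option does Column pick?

Player 1 best-responds to each possible Column move:
- L: BR = B, leader payoff 10.
- C: BR = B, leader payoff 8.
- R: BR = B, leader payoff 8.
Among 10, 8, 8, the best is 10 at L. Subgame-perfect outcome: (B, L) with payoffs (11, 10).

L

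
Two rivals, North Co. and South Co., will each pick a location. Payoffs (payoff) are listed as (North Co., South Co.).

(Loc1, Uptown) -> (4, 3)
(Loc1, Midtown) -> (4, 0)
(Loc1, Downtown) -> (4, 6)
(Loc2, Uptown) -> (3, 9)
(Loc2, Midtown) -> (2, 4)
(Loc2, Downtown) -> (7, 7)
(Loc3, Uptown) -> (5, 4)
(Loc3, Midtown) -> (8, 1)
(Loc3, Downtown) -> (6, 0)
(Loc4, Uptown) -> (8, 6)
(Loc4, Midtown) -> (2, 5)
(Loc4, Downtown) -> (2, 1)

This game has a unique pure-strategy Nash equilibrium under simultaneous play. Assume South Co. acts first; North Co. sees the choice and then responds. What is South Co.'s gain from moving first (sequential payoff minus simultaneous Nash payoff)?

1

Solve by backward induction (South Co. leads).
- Uptown → North Co. plays Loc4 (best of 4, 3, 5, 8); South Co. gets 6.
- Midtown → North Co. plays Loc3 (best of 4, 2, 8, 2); South Co. gets 1.
- Downtown → North Co. plays Loc2 (best of 4, 7, 6, 2); South Co. gets 7.
South Co.'s induced payoffs are 6, 1, 7, so South Co. commits to Downtown. Subgame-perfect outcome: (Loc2, Downtown) with payoffs (7, 7).
Under simultaneous play:
North Co.'s best replies: Uptown→Loc4; Midtown→Loc3; Downtown→Loc2.
South Co.'s best replies: Loc1→Downtown; Loc2→Uptown; Loc3→Uptown; Loc4→Uptown.
The unique mutual best reply is (Loc4, Uptown), giving (8, 6).
South Co.'s commitment gain: 7 − 6 = 1.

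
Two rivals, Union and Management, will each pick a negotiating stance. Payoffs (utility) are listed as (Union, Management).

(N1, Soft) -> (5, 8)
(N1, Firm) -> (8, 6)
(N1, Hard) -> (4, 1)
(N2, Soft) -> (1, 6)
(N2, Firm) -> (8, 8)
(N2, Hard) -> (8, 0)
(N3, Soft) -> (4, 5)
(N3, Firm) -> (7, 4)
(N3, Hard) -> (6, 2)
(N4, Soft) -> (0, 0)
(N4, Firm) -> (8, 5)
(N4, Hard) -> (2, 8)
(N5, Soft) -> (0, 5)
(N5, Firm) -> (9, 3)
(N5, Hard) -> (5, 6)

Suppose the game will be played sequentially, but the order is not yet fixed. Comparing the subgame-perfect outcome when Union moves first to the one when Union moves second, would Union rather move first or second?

If Union leads: Management's best replies are N1→Soft, N2→Firm, N3→Soft, N4→Hard, N5→Hard; Union's induced payoffs 5, 8, 4, 2, 5; outcome (N2, Firm), payoffs (8, 8).
If Management leads: Union's best replies are Soft→N1, Firm→N5, Hard→N2; Management's induced payoffs 8, 3, 0; outcome (N1, Soft), payoffs (5, 8).
Union gets 8 moving first and 5 moving second, so Union prefers to move first.

first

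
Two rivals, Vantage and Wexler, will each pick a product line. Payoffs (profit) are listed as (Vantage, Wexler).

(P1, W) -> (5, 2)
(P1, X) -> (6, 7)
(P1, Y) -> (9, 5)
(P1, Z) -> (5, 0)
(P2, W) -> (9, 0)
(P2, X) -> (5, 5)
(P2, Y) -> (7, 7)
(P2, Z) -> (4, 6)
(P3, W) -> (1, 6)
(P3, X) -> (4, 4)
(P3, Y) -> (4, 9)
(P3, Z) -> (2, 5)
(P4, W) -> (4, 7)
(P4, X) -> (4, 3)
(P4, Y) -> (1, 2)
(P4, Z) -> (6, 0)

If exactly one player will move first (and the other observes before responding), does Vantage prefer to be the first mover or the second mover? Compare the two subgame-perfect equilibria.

If Vantage leads: Wexler's best replies are P1→X, P2→Y, P3→Y, P4→W; Vantage's induced payoffs 6, 7, 4, 4; outcome (P2, Y), payoffs (7, 7).
If Wexler leads: Vantage's best replies are W→P2, X→P1, Y→P1, Z→P4; Wexler's induced payoffs 0, 7, 5, 0; outcome (P1, X), payoffs (6, 7).
Vantage gets 7 moving first and 6 moving second, so Vantage prefers to move first.

first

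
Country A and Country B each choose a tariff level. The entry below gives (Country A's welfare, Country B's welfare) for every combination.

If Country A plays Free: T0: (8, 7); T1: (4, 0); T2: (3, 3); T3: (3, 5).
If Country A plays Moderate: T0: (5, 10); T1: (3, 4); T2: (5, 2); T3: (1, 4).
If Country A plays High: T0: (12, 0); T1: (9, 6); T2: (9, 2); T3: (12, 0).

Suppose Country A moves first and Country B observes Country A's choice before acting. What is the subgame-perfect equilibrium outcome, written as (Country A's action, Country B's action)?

(High, T1)

Backward induction with Country A moving first.
- Free → Country B plays T0 (best of 7, 0, 3, 5); Country A gets 8.
- Moderate → Country B plays T0 (best of 10, 4, 2, 4); Country A gets 5.
- High → Country B plays T1 (best of 0, 6, 2, 0); Country A gets 9.
Maximizing over 8, 5, 9, Country A chooses High. Subgame-perfect outcome: (High, T1) with payoffs (9, 6).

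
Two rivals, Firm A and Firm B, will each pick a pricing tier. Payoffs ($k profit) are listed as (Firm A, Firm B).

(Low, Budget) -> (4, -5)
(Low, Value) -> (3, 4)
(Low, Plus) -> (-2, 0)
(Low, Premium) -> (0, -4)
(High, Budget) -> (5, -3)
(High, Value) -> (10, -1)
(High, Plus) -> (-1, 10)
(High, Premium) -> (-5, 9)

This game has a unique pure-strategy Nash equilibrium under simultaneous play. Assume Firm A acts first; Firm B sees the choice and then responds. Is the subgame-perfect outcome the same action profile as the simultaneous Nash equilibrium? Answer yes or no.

no

Firm B best-responds to each possible Firm A move:
- Low: Firm B compares -5, 4, 0, -4 and picks Value; Firm A would get 3.
- High: Firm B compares -3, -1, 10, 9 and picks Plus; Firm A would get -1.
Firm A's induced payoffs are 3, -1, so Firm A commits to Low. Subgame-perfect outcome: (Low, Value) with payoffs (3, 4).
Now find the simultaneous Nash equilibrium.
Firm A's best replies: Budget→High; Value→High; Plus→High; Premium→Low.
Firm B's best replies: Low→Value; High→Plus.
The unique mutual best reply is (High, Plus), giving (-1, 10).
Sequential outcome (Low, Value) differs from the Nash profile (High, Plus).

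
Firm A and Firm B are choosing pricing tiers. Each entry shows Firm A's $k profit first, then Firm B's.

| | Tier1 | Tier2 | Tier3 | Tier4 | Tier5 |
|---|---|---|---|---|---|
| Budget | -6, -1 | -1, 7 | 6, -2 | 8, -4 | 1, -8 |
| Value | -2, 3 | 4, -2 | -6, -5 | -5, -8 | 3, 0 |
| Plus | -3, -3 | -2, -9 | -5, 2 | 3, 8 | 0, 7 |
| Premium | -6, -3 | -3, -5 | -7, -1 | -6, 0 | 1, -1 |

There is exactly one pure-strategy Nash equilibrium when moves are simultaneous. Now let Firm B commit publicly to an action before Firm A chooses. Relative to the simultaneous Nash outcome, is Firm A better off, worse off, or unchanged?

Firm A best-responds to each possible Firm B move:
- Tier1: Firm A compares -6, -2, -3, -6 and picks Value; Firm B would get 3.
- Tier2: Firm A compares -1, 4, -2, -3 and picks Value; Firm B would get -2.
- Tier3: Firm A compares 6, -6, -5, -7 and picks Budget; Firm B would get -2.
- Tier4: Firm A compares 8, -5, 3, -6 and picks Budget; Firm B would get -4.
- Tier5: Firm A compares 1, 3, 0, 1 and picks Value; Firm B would get 0.
Maximizing over 3, -2, -2, -4, 0, Firm B chooses Tier1. Subgame-perfect outcome: (Value, Tier1) with payoffs (-2, 3).
Now find the simultaneous Nash equilibrium.
Firm A's best replies: Tier1→Value; Tier2→Value; Tier3→Budget; Tier4→Budget; Tier5→Value.
Firm B's best replies: Budget→Tier2; Value→Tier1; Plus→Tier4; Premium→Tier4.
Only (Value, Tier1) has each player best-responding; Nash payoffs (-2, 3).
Firm A earns -2 sequentially versus -2 at the Nash outcome: unchanged.

unchanged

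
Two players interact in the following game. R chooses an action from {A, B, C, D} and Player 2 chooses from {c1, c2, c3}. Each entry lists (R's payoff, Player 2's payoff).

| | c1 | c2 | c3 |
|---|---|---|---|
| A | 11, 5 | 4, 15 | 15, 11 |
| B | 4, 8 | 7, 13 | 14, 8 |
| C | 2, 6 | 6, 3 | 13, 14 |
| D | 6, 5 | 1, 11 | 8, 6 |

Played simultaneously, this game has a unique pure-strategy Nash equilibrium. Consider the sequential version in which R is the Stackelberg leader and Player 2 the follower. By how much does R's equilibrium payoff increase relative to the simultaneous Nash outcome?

Player 2 best-responds to each possible R move:
- A → Player 2 plays c2 (best of 5, 15, 11); R gets 4.
- B → Player 2 plays c2 (best of 8, 13, 8); R gets 7.
- C → Player 2 plays c3 (best of 6, 3, 14); R gets 13.
- D → Player 2 plays c2 (best of 5, 11, 6); R gets 1.
Among 4, 7, 13, 1, the best is 13 at C. Subgame-perfect outcome: (C, c3) with payoffs (13, 14).
For the simultaneous game, intersect best replies.
R's best replies: c1→A; c2→B; c3→A.
Player 2's best replies: A→c2; B→c2; C→c3; D→c2.
Only (B, c2) has each player best-responding; Nash payoffs (7, 13).
R's commitment gain: 13 − 7 = 6.

6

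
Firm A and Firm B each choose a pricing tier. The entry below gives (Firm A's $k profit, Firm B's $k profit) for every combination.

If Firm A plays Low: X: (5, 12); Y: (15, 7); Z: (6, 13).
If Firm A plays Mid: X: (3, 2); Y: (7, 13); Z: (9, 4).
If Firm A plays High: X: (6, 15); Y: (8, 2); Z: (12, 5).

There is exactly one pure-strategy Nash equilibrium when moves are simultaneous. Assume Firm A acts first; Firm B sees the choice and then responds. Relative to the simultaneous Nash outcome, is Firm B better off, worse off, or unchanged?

Solve by backward induction (Firm A leads).
- Low: Firm B compares 12, 7, 13 and picks Z; Firm A would get 6.
- Mid: Firm B compares 2, 13, 4 and picks Y; Firm A would get 7.
- High: Firm B compares 15, 2, 5 and picks X; Firm A would get 6.
Firm A's induced payoffs are 6, 7, 6, so Firm A commits to Mid. Subgame-perfect outcome: (Mid, Y) with payoffs (7, 13).
Under simultaneous play:
Firm A's best replies: X→High; Y→Low; Z→High.
Firm B's best replies: Low→Z; Mid→Y; High→X.
The unique mutual best reply is (High, X), giving (6, 15).
Firm B earns 13 sequentially versus 15 at the Nash outcome: worse off.

worse off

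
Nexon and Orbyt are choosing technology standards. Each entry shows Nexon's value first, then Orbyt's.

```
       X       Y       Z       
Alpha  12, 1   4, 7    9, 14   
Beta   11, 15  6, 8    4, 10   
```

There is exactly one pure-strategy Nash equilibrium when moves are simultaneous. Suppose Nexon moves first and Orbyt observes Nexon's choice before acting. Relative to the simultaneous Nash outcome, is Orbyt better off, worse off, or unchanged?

better off

Solve by backward induction (Nexon leads).
- Alpha: BR = Z, leader payoff 9.
- Beta: BR = X, leader payoff 11.
Maximizing over 9, 11, Nexon chooses Beta. Subgame-perfect outcome: (Beta, X) with payoffs (11, 15).
For the simultaneous game, intersect best replies.
Nexon's best replies: X→Alpha; Y→Beta; Z→Alpha.
Orbyt's best replies: Alpha→Z; Beta→X.
The unique mutual best reply is (Alpha, Z), giving (9, 14).
Orbyt earns 15 sequentially versus 14 at the Nash outcome: better off.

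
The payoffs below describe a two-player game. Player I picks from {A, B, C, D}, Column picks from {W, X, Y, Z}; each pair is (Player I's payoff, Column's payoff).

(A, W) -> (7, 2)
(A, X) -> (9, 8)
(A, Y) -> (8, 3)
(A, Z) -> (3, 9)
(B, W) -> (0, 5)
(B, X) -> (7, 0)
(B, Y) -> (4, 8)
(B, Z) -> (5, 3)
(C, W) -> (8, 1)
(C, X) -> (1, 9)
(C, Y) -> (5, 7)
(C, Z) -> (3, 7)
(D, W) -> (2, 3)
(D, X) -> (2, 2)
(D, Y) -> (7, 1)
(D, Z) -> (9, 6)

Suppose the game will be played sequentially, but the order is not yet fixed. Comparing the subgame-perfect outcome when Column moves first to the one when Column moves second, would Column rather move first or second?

first

If Player I leads: Column's best replies are A→Z, B→Y, C→X, D→Z; Player I's induced payoffs 3, 4, 1, 9; outcome (D, Z), payoffs (9, 6).
If Column leads: Player I's best replies are W→C, X→A, Y→A, Z→D; Column's induced payoffs 1, 8, 3, 6; outcome (A, X), payoffs (9, 8).
Column gets 8 moving first and 6 moving second, so Column prefers to move first.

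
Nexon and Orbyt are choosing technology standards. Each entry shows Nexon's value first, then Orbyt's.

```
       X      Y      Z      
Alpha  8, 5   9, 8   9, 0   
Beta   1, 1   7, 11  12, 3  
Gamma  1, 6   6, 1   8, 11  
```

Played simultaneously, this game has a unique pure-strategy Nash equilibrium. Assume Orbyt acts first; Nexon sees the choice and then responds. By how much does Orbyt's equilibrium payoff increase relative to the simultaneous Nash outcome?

0

Work backward from Nexon's decision.
- X: Nexon compares 8, 1, 1 and picks Alpha; Orbyt would get 5.
- Y: Nexon compares 9, 7, 6 and picks Alpha; Orbyt would get 8.
- Z: Nexon compares 9, 12, 8 and picks Beta; Orbyt would get 3.
Among 5, 8, 3, the best is 8 at Y. Subgame-perfect outcome: (Alpha, Y) with payoffs (9, 8).
Under simultaneous play:
Nexon's best replies: X→Alpha; Y→Alpha; Z→Beta.
Orbyt's best replies: Alpha→Y; Beta→Y; Gamma→Z.
Only (Alpha, Y) has each player best-responding; Nash payoffs (9, 8).
Orbyt's commitment gain: 8 − 8 = 0.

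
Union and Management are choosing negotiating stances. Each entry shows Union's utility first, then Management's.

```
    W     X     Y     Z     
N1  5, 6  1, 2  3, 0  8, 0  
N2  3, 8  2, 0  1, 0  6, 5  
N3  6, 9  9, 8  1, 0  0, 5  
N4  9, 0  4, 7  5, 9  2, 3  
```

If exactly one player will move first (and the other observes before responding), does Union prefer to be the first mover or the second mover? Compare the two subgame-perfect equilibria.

If Union leads: Management's best replies are N1→W, N2→W, N3→W, N4→Y; Union's induced payoffs 5, 3, 6, 5; outcome (N3, W), payoffs (6, 9).
If Management leads: Union's best replies are W→N4, X→N3, Y→N4, Z→N1; Management's induced payoffs 0, 8, 9, 0; outcome (N4, Y), payoffs (5, 9).
Union gets 6 moving first and 5 moving second, so Union prefers to move first.

first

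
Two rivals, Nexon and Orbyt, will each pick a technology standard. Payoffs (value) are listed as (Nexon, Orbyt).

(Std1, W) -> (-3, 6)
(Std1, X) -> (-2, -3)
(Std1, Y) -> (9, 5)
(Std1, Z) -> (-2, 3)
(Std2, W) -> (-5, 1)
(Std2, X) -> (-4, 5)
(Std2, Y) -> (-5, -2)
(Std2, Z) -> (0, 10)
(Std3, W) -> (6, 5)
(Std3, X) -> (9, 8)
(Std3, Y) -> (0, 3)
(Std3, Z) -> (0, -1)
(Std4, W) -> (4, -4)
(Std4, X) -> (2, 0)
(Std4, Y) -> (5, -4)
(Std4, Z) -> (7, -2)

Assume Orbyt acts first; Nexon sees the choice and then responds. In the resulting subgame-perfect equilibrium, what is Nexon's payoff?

Work backward from Nexon's decision.
- W: Nexon compares -3, -5, 6, 4 and picks Std3; Orbyt would get 5.
- X: Nexon compares -2, -4, 9, 2 and picks Std3; Orbyt would get 8.
- Y: Nexon compares 9, -5, 0, 5 and picks Std1; Orbyt would get 5.
- Z: Nexon compares -2, 0, 0, 7 and picks Std4; Orbyt would get -2.
Among 5, 8, 5, -2, the best is 8 at X. Subgame-perfect outcome: (Std3, X) with payoffs (9, 8).

9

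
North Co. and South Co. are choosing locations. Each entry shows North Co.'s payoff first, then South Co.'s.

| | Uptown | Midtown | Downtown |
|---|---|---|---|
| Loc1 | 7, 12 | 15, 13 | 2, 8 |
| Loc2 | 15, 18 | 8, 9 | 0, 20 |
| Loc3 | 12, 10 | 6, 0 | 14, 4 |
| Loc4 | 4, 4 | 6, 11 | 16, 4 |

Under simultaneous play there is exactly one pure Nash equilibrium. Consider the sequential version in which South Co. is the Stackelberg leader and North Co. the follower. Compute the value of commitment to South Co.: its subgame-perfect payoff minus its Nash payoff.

Solve by backward induction (South Co. leads).
- Uptown: BR = Loc2, leader payoff 18.
- Midtown: BR = Loc1, leader payoff 13.
- Downtown: BR = Loc4, leader payoff 4.
South Co.'s induced payoffs are 18, 13, 4, so South Co. commits to Uptown. Subgame-perfect outcome: (Loc2, Uptown) with payoffs (15, 18).
For the simultaneous game, intersect best replies.
North Co.'s best replies: Uptown→Loc2; Midtown→Loc1; Downtown→Loc4.
South Co.'s best replies: Loc1→Midtown; Loc2→Downtown; Loc3→Uptown; Loc4→Midtown.
Only (Loc1, Midtown) has each player best-responding; Nash payoffs (15, 13).
South Co.'s commitment gain: 18 − 13 = 5.

5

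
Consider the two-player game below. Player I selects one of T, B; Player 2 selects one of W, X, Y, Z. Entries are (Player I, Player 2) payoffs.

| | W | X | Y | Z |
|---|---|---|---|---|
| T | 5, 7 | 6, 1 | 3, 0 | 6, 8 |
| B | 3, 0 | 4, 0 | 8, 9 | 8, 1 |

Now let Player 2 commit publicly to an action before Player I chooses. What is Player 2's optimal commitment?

Solve by backward induction (Player 2 leads).
- W: Player I compares 5, 3 and picks T; Player 2 would get 7.
- X: Player I compares 6, 4 and picks T; Player 2 would get 1.
- Y: Player I compares 3, 8 and picks B; Player 2 would get 9.
- Z: Player I compares 6, 8 and picks B; Player 2 would get 1.
Among 7, 1, 9, 1, the best is 9 at Y. Subgame-perfect outcome: (B, Y) with payoffs (8, 9).

Y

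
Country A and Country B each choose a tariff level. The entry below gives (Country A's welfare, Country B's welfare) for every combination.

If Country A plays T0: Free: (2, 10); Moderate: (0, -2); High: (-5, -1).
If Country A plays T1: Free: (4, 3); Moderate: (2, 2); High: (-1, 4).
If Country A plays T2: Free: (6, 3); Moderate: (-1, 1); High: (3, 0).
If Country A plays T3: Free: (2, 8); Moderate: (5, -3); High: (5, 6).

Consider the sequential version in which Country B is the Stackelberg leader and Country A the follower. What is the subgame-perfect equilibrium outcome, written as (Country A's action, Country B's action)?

Country A best-responds to each possible Country B move:
- Free → Country A plays T2 (best of 2, 4, 6, 2); Country B gets 3.
- Moderate → Country A plays T3 (best of 0, 2, -1, 5); Country B gets -3.
- High → Country A plays T3 (best of -5, -1, 3, 5); Country B gets 6.
Country B's induced payoffs are 3, -3, 6, so Country B commits to High. Subgame-perfect outcome: (T3, High) with payoffs (5, 6).

(T3, High)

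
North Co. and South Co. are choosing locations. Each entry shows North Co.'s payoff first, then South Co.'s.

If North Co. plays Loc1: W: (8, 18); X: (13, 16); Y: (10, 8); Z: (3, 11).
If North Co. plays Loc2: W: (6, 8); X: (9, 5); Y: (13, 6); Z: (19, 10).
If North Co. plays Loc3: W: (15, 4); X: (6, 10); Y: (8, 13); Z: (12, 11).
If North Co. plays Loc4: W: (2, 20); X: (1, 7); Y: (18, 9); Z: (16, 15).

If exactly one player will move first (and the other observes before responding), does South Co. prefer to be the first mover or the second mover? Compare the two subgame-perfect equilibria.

If North Co. leads: South Co.'s best replies are Loc1→W, Loc2→Z, Loc3→Y, Loc4→W; North Co.'s induced payoffs 8, 19, 8, 2; outcome (Loc2, Z), payoffs (19, 10).
If South Co. leads: North Co.'s best replies are W→Loc3, X→Loc1, Y→Loc4, Z→Loc2; South Co.'s induced payoffs 4, 16, 9, 10; outcome (Loc1, X), payoffs (13, 16).
South Co. gets 16 moving first and 10 moving second, so South Co. prefers to move first.

first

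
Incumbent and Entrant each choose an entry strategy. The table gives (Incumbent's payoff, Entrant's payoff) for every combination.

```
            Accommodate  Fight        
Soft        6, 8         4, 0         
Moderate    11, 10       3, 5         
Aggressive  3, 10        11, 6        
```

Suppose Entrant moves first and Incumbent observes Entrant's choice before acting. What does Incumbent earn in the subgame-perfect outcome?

11

Work backward from Incumbent's decision.
- Accommodate: BR = Moderate, leader payoff 10.
- Fight: BR = Aggressive, leader payoff 6.
Maximizing over 10, 6, Entrant chooses Accommodate. Subgame-perfect outcome: (Moderate, Accommodate) with payoffs (11, 10).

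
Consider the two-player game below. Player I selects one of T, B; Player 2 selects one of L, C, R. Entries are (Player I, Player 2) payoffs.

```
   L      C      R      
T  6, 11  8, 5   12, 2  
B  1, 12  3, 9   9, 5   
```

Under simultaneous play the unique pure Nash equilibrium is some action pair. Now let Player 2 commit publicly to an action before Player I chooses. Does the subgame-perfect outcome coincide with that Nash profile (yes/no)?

yes

Solve by backward induction (Player 2 leads).
- L: BR = T, leader payoff 11.
- C: BR = T, leader payoff 5.
- R: BR = T, leader payoff 2.
Player 2's induced payoffs are 11, 5, 2, so Player 2 commits to L. Subgame-perfect outcome: (T, L) with payoffs (6, 11).
Under simultaneous play:
Player I's best replies: L→T; C→T; R→T.
Player 2's best replies: T→L; B→L.
The unique mutual best reply is (T, L), giving (6, 11).
Sequential outcome (T, L) coincides with the Nash profile (T, L).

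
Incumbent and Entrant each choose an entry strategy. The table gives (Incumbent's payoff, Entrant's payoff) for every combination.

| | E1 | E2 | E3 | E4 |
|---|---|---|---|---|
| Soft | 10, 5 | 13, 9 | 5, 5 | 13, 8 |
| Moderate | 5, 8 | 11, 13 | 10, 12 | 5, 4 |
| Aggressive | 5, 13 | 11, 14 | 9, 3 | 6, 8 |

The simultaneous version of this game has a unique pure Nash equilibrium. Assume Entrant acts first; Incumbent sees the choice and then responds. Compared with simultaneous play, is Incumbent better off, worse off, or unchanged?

Solve by backward induction (Entrant leads).
- E1 → Incumbent plays Soft (best of 10, 5, 5); Entrant gets 5.
- E2 → Incumbent plays Soft (best of 13, 11, 11); Entrant gets 9.
- E3 → Incumbent plays Moderate (best of 5, 10, 9); Entrant gets 12.
- E4 → Incumbent plays Soft (best of 13, 5, 6); Entrant gets 8.
Entrant's induced payoffs are 5, 9, 12, 8, so Entrant commits to E3. Subgame-perfect outcome: (Moderate, E3) with payoffs (10, 12).
Under simultaneous play:
Incumbent's best replies: E1→Soft; E2→Soft; E3→Moderate; E4→Soft.
Entrant's best replies: Soft→E2; Moderate→E2; Aggressive→E2.
The unique mutual best reply is (Soft, E2), giving (13, 9).
Incumbent earns 10 sequentially versus 13 at the Nash outcome: worse off.

worse off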